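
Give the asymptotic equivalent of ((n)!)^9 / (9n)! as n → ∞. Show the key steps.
((n)!)^9/(9n)! ~ ((2π·n)^(8/2) / 3) · 9^(−9·n)  →  0

Write N = n. Stirling: N! ~ sqrt(2π N)(N/e)^N and (9N)! ~ sqrt(2π·9N)·(9N/e)^(9N).
  (N!)^9/(9N)! ~ (2π N)^(9/2) (N/e)^(9N) / [sqrt(2π·9N) (9N/e)^(9N)]
     = (2π N)^(9/2) / sqrt(2π·9N) · (N/(9N))^(9N)
     = (2π N)^((9−1)/2) / 3 · 9^(−9N).
Since 9^9 > 1, the factor 9^(−9N) decays exponentially, so the ratio → 0. Substituting N = n gives the stated form.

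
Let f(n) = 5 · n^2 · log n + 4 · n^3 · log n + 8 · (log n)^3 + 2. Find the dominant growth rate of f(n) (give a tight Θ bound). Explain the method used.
f(n) ∈ Θ(n^3 · log n)

Compare the terms by growth order. For large n, n^a · (log n)^b dominates n^a' · (log n)^b' iff a > a', or (a = a' and b > b'). Ranking the 4 terms shows the dominant one is 4 · n^3 · log n. Hence f(n) ∈ Θ(n^3 · log n).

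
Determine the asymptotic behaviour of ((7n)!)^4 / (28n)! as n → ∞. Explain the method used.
((7n)!)^4/(28n)! ~ ((2π·7n)^(3/2) / 2) · 4^(−4·7n)  →  0

Write N = 7n. Stirling: N! ~ sqrt(2π N)(N/e)^N and (4N)! ~ sqrt(2π·4N)·(4N/e)^(4N).
  (N!)^4/(4N)! ~ (2π N)^(4/2) (N/e)^(4N) / [sqrt(2π·4N) (4N/e)^(4N)]
     = (2π N)^(4/2) / sqrt(2π·4N) · (N/(4N))^(4N)
     = (2π N)^((4−1)/2) / 2 · 4^(−4N).
Since 4^4 > 1, the factor 4^(−4N) decays exponentially, so the ratio → 0. Substituting N = 7n gives the stated form.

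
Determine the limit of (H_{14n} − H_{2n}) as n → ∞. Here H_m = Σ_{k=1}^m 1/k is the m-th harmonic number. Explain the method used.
lim = ln(14/2) = ln 7

Euler-Maclaurin gives H_m = ln m + γ + 1/(2m) + O(1/m^2). The γ and O(1/m) terms cancel in the difference:
  H_{14n} − H_{2n} = ln(14n) − ln(2n) + O(1/n) = ln(14/2) + O(1/n).
Hence the limit is ln(14/2) = ln 7.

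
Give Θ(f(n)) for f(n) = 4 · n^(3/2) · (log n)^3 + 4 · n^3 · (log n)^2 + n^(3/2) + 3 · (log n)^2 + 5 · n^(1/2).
f(n) ∈ Θ(n^3 · (log n)^2)

Compare the terms by growth order. For large n, n^a · (log n)^b dominates n^a' · (log n)^b' iff a > a', or (a = a' and b > b'). Ranking the 5 terms shows the dominant one is 4 · n^3 · (log n)^2. Hence f(n) ∈ Θ(n^3 · (log n)^2).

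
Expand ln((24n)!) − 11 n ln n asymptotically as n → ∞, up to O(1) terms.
ln((24n)!) − 11 n ln n = 13 n ln n + 24(ln 24 − 1) n + (1/2) ln(2π·24n) + O(1/n)

Stirling: ln((24n)!) = 24n ln(24n) − 24n + (1/2) ln(2π·24n) + O(1/n).
Expand 24n ln(24n) = 24n (ln n + ln 24) = 24n ln n + 24n ln 24.
Subtract 11n ln n: leading term is (24 − 11) n ln n = 13 n ln n. The next term is 24n ln 24 − 24n = 24(ln 24 − 1) n. Then the (1/2) ln(2π·24n) correction.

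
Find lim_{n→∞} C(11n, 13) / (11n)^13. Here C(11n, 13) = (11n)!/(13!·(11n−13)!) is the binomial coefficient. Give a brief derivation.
lim = 1/13! = 1/6227020800

With N = 11n → ∞: C(N, 13) / N^13 = [N(N−1)…(N−12)] / (13! · N^13) = (1/13!) · 1 · (1 − 1/(11n)) · … · (1 − 12/(11n)). Each factor → 1 as N → ∞, so the limit is 1/13! = 1/6227020800.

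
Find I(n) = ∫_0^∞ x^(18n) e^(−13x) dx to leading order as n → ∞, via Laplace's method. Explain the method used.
I(n) ~ (sqrt(2π·18n) / 13) · (18n/(13e))^(18n)

Write the integrand as exp(18n ln x − 13x) and set f(x) = 18n ln x − 13x. Then f'(x) = 18n/x − 13 = 0 at x* = 18n/13, and f''(x*) = −18n/x*^2 = −13^2/(18n). Laplace's method (interior maximum) gives
  I(n) ~ e^(f(x*)) · sqrt(2π / |f''(x*)|)
        = exp(18n ln(18n/13) − 18n) · sqrt(2π · 18n / 13^2)
        = (18n/13)^(18n) e^(−18n) · sqrt(2π·18n) / 13
        = (sqrt(2π·18n) / 13) · (18n/(13e))^(18n).
This matches Γ(18n+1)/13^(18n+1) with Stirling applied to Γ.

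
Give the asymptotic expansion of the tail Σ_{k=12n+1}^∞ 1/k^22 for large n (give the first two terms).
Σ_{k>12n} 1/k^22 = 1/(21 · (12n)^21) − 1/(2 · (12n)^22) + O(1/(12n)^23)

Compare to the integral: ∫_{12n}^∞ x^(−22) dx = [−x^(−21)/21]_{12n}^∞ = 1/((22−1)·(12n)^21). The Euler-Maclaurin correction adds −f(12n)/2 = −1/(2·(12n)^22). Euler-Maclaurin then gives
  Σ_{k>12n} 1/k^22 = ∫_{12n}^∞ dx/x^22 − 1/(2·(12n)^22) + O(1/(12n)^23).
(Equivalently this is ζ(22) − Σ_{k≤12n} 1/k^22.)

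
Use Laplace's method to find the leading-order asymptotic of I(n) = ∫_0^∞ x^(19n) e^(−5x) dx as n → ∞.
I(n) ~ (sqrt(2π·19n) / 5) · (19n/(5e))^(19n)

Write the integrand as exp(19n ln x − 5x) and set f(x) = 19n ln x − 5x. Then f'(x) = 19n/x − 5 = 0 at x* = 19n/5, and f''(x*) = −19n/x*^2 = −5^2/(19n). Laplace's method (interior maximum) gives
  I(n) ~ e^(f(x*)) · sqrt(2π / |f''(x*)|)
        = exp(19n ln(19n/5) − 19n) · sqrt(2π · 19n / 5^2)
        = (19n/5)^(19n) e^(−19n) · sqrt(2π·19n) / 5
        = (sqrt(2π·19n) / 5) · (19n/(5e))^(19n).
This matches Γ(19n+1)/5^(19n+1) with Stirling applied to Γ.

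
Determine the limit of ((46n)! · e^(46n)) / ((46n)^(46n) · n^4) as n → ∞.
lim = 0

Stirling: (46n)! ~ sqrt(2π·46n) · (46n/e)^(46n). Hence
  (46n)! · e^(46n) / (46n)^(46n) ~ sqrt(2π·46n).
Dividing by n^4: sqrt(2π·46n) / n^4 = sqrt(2π·46) · n^((1−8)/2), so the expression behaves like sqrt(2π·46) · n^((1−8)/2) → 0.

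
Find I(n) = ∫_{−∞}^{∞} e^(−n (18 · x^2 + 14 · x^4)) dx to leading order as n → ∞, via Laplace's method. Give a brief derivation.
I(n) ~ sqrt(π/(18n))

φ(x) = 18 · x^2 + 14 · x^4 has its unique global minimum at x* = 0 (since φ'(x) = 36x + 56x^3 = 0 only at x = 0 for real x with both coefficients positive, and φ → ∞ as |x| → ∞). At x* = 0, φ(0) = 0 and φ''(0) = 36. Laplace's method then gives
  I(n) ~ sqrt(2π / (n · φ''(0))) · e^(−n φ(0)) = sqrt(2π / (36n)) = sqrt(π/(18n)).
The 14 · x^4 term contributes only at subleading order (an O(1/n) relative correction).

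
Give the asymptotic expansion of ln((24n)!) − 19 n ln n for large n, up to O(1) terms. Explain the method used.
ln((24n)!) − 19 n ln n = 5 n ln n + 24(ln 24 − 1) n + (1/2) ln(2π·24n) + O(1/n)

Stirling: ln((24n)!) = 24n ln(24n) − 24n + (1/2) ln(2π·24n) + O(1/n).
Expand 24n ln(24n) = 24n (ln n + ln 24) = 24n ln n + 24n ln 24.
Subtract 19n ln n: leading term is (24 − 19) n ln n = 5 n ln n. The next term is 24n ln 24 − 24n = 24(ln 24 − 1) n. Then the (1/2) ln(2π·24n) correction.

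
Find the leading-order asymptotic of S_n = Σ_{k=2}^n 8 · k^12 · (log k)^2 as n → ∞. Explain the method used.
S_n ~ 8 · n^13 · (log n)^2 / 13

By integral comparison, S_n = ∫_1^n 8 · x^12 · (log x)^2 dx + O(n^12 · (log n)^2). For the integral, the leading term of ∫_1^n x^12 (log x)^2 dx is n^13/13 · (log n)^2 (by repeated integration by parts; each step lowers the log-exponent and produces a relatively O(1/log n) correction). Hence S_n ~ 8 · n^13 · (log n)^2 / 13.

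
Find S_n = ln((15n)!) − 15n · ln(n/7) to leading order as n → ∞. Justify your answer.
S_n ~ 15n · (ln 105 − 1) + O(ln n)

Stirling: ln((15n)!) = 15n ln(15n) − 15n + O(ln n).
  S_n = 15n ln(15n) − 15n − 15n ln(n/7) + O(ln n)
      = 15n ln(15n) − 15n ln n + 15n ln 7 − 15n + O(ln n)
      = 15n ln 15 + 15n ln 7 − 15n + O(ln n)
      = 15n (ln 105 − 1) + O(ln n).
Numerically ln(105) − 1 ≈ 3.6540.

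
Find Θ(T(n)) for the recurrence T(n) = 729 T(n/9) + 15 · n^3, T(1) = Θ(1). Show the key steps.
T(n) = Θ(n^3 log n)

log_9 729 = 3, and f(n) = 15 · n^3 = Θ(n^(log_9 729)). This is Case 2 of the master theorem: T(n) = Θ(f(n) · log n) = Θ(n^3 log n).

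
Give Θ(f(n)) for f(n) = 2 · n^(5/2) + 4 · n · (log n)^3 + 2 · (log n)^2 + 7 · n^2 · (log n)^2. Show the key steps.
f(n) ∈ Θ(n^(5/2))

Compare the terms by growth order. For large n, n^a · (log n)^b dominates n^a' · (log n)^b' iff a > a', or (a = a' and b > b'). Ranking the 4 terms shows the dominant one is 2 · n^(5/2). Hence f(n) ∈ Θ(n^(5/2)).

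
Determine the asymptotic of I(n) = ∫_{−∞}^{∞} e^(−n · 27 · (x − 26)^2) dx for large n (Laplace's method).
I(n) = sqrt(π/(27n))

Here φ(x) = 27 · (x − 26)^2 has its unique minimum at x* = 26 with φ(x*) = 0 and φ''(x*) = 54. Laplace's method gives
  I(n) ~ e^(−n φ(x*)) · sqrt(2π / (n · φ''(x*))) = sqrt(2π / (54n)) = sqrt(π/(27n)).
This is exact: substituting u = (x − 26)·sqrt(27n) gives I(n) = (1/sqrt(27n)) ∫_{−∞}^{∞} e^(−u^2) du = sqrt(π/(27n)).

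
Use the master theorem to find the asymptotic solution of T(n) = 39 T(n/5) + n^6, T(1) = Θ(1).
T(n) = Θ(n^6)

log_5 39 ≈ 2.276. f(n) = n^6 dominates n^(log_5 39) since 6 > 2.276, and the regularity condition a·f(n/b) = 39·(n/5)^6 = (39/15625)·n^6 ≤ c·f(n) holds with c = 39/15625 ≈ 0.0025 < 1. So this is Case 3: T(n) = Θ(f(n)) = Θ(n^6).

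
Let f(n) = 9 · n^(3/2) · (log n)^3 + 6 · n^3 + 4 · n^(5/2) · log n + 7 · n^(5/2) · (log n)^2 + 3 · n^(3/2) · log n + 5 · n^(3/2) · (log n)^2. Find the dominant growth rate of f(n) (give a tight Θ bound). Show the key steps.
f(n) ∈ Θ(n^3)

Compare the terms by growth order. For large n, n^a · (log n)^b dominates n^a' · (log n)^b' iff a > a', or (a = a' and b > b'). Ranking the 6 terms shows the dominant one is 6 · n^3. Hence f(n) ∈ Θ(n^3).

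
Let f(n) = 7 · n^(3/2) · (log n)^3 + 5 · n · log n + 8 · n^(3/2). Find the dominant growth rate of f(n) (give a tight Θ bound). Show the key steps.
f(n) ∈ Θ(n^(3/2) · (log n)^3)

Compare the terms by growth order. For large n, n^a · (log n)^b dominates n^a' · (log n)^b' iff a > a', or (a = a' and b > b'). Ranking the 3 terms shows the dominant one is 7 · n^(3/2) · (log n)^3. Hence f(n) ∈ Θ(n^(3/2) · (log n)^3).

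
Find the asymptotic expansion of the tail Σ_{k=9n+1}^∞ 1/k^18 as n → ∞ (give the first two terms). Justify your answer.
Σ_{k>9n} 1/k^18 = 1/(17 · (9n)^17) − 1/(2 · (9n)^18) + O(1/(9n)^19)

Compare to the integral: ∫_{9n}^∞ x^(−18) dx = [−x^(−17)/17]_{9n}^∞ = 1/((18−1)·(9n)^17). The Euler-Maclaurin correction adds −f(9n)/2 = −1/(2·(9n)^18). Euler-Maclaurin then gives
  Σ_{k>9n} 1/k^18 = ∫_{9n}^∞ dx/x^18 − 1/(2·(9n)^18) + O(1/(9n)^19).
(Equivalently this is ζ(18) − Σ_{k≤9n} 1/k^18.)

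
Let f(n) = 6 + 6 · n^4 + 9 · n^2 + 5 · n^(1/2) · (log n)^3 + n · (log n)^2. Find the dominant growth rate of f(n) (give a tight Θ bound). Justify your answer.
f(n) ∈ Θ(n^4)

Compare the terms by growth order. For large n, n^a · (log n)^b dominates n^a' · (log n)^b' iff a > a', or (a = a' and b > b'). Ranking the 5 terms shows the dominant one is 6 · n^4. Hence f(n) ∈ Θ(n^4).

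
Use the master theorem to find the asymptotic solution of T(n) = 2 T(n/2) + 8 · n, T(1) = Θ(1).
T(n) = Θ(n log n)

log_2 2 = 1, and f(n) = 8 · n = Θ(n^(log_2 2)). This is Case 2 of the master theorem: T(n) = Θ(f(n) · log n) = Θ(n log n).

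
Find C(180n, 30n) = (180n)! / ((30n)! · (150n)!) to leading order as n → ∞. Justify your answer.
C(180n, 30n) ~ (46656/3125)^(30n) · sqrt(3/(5π·30n))

Write N = 30n. Apply Stirling to each factorial:
  (6N)! ~ sqrt(2π·6N) · (6N/e)^(6N),
  N! ~ sqrt(2π N) · (N/e)^N,
  (5N)! ~ sqrt(2π·5N) · (5N/e)^(5N).
The exponential factors combine to (6N)^(6N) / (N^N · (5N)^(5N)) = 6^(6N)/5^(5N) = (6^6/5^5)^N = (46656/3125)^N.
The square-root prefactors combine to sqrt(2π·6N) / (sqrt(2π N)·sqrt(2π·5N)) = sqrt(6 / (2π·5·N)) = sqrt(3/(5π·30n)).
Substituting N = 30n: C(180n, 30n) ~ (46656/3125)^(30n) · sqrt(3/(5π·30n)).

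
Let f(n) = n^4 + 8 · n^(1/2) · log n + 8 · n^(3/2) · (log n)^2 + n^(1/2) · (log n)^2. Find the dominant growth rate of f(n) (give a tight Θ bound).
f(n) ∈ Θ(n^4)

Compare the terms by growth order. For large n, n^a · (log n)^b dominates n^a' · (log n)^b' iff a > a', or (a = a' and b > b'). Ranking the 4 terms shows the dominant one is n^4. Hence f(n) ∈ Θ(n^4).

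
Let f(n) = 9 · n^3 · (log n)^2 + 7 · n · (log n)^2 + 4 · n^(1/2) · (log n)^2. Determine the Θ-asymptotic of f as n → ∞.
f(n) ∈ Θ(n^3 · (log n)^2)

Compare the terms by growth order. For large n, n^a · (log n)^b dominates n^a' · (log n)^b' iff a > a', or (a = a' and b > b'). Ranking the 3 terms shows the dominant one is 9 · n^3 · (log n)^2. Hence f(n) ∈ Θ(n^3 · (log n)^2).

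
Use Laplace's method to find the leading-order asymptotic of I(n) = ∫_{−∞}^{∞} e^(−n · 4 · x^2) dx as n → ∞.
I(n) = sqrt(π/(4n))

Here φ(x) = 4 · x^2 has its unique minimum at x* = 0 with φ(x*) = 0 and φ''(x*) = 8. Laplace's method gives
  I(n) ~ e^(−n φ(x*)) · sqrt(2π / (n · φ''(x*))) = sqrt(2π / (8n)) = sqrt(π/(4n)).
This is exact: substituting u = (x − 0)·sqrt(4n) gives I(n) = (1/sqrt(4n)) ∫_{−∞}^{∞} e^(−u^2) du = sqrt(π/(4n)).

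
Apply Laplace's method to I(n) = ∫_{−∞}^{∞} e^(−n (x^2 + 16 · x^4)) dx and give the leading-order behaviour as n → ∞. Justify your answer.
I(n) ~ sqrt(π/n)

φ(x) = x^2 + 16 · x^4 has its unique global minimum at x* = 0 (since φ'(x) = 2x + 64x^3 = 0 only at x = 0 for real x with both coefficients positive, and φ → ∞ as |x| → ∞). At x* = 0, φ(0) = 0 and φ''(0) = 2. Laplace's method then gives
  I(n) ~ sqrt(2π / (n · φ''(0))) · e^(−n φ(0)) = sqrt(2π / (2n)) = sqrt(π/n).
The 16 · x^4 term contributes only at subleading order (an O(1/n) relative correction).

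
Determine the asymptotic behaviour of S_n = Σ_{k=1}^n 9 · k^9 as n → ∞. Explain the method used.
S_n ~ 9 · n^10 / 10

By integral comparison (Euler-Maclaurin), Σ_{k=1}^n 9 · k^9 = 9 · ∫_0^n x^9 dx + O(n^9) = 9 · n^10/10 + O(n^9). (Equivalently, Faulhaber's formula gives the same leading term.)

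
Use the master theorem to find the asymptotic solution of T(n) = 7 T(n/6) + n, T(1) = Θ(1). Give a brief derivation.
T(n) = Θ(n^(log_6 7))

Master theorem: compare f(n) = n to n^(log_6 7) where log_6 7 ≈ 1.086. Since 1 < log_6 7, we have f(n) = O(n^(log_6 7 − ε)) for some ε > 0 — Case 1. Hence T(n) = Θ(n^(log_6 7)).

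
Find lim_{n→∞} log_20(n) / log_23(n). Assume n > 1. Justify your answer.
lim = ln(23) / ln(20) = log_20(23)

Change of base: log_20(n) = ln n / ln 20 and log_23(n) = ln n / ln 23. The ratio is (ln n / ln 20) · (ln 23 / ln n) = ln 23 / ln 20, a constant independent of n. So the limit is ln 23 / ln 20 = log_20(23).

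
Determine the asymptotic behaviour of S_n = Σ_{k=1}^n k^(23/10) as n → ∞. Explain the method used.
S_n ~ (10/33) · n^(33/10)

Integral comparison: Σ_{k=1}^n k^(23/10) = ∫_0^n x^(23/10) dx + O(n^(23/10)). The integral is n^(1 + 23/10) / (1 + 23/10) = n^((23+10)/10) / ((23+10)/10) = (10/33) · n^(33/10).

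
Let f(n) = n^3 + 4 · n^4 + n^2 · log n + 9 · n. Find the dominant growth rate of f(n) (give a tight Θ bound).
f(n) ∈ Θ(n^4)

Compare the terms by growth order. For large n, n^a · (log n)^b dominates n^a' · (log n)^b' iff a > a', or (a = a' and b > b'). Ranking the 4 terms shows the dominant one is 4 · n^4. Hence f(n) ∈ Θ(n^4).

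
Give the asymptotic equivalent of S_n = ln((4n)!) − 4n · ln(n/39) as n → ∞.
S_n ~ 4n · (ln 156 − 1) + O(ln n)

Stirling: ln((4n)!) = 4n ln(4n) − 4n + O(ln n).
  S_n = 4n ln(4n) − 4n − 4n ln(n/39) + O(ln n)
      = 4n ln(4n) − 4n ln n + 4n ln 39 − 4n + O(ln n)
      = 4n ln 4 + 4n ln 39 − 4n + O(ln n)
      = 4n (ln 156 − 1) + O(ln n).
Numerically ln(156) − 1 ≈ 4.0499.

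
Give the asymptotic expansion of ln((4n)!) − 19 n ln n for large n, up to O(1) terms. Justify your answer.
ln((4n)!) − 19 n ln n = −15 n ln n + 4(ln 4 − 1) n + (1/2) ln(2π·4n) + O(1/n)

Stirling: ln((4n)!) = 4n ln(4n) − 4n + (1/2) ln(2π·4n) + O(1/n).
Expand 4n ln(4n) = 4n (ln n + ln 4) = 4n ln n + 4n ln 4.
Subtract 19n ln n: leading term is (4 − 19) n ln n = −15 n ln n. The next term is 4n ln 4 − 4n = 4(ln 4 − 1) n. Then the (1/2) ln(2π·4n) correction.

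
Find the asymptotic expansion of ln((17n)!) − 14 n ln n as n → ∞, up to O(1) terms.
ln((17n)!) − 14 n ln n = 3 n ln n + 17(ln 17 − 1) n + (1/2) ln(2π·17n) + O(1/n)

Stirling: ln((17n)!) = 17n ln(17n) − 17n + (1/2) ln(2π·17n) + O(1/n).
Expand 17n ln(17n) = 17n (ln n + ln 17) = 17n ln n + 17n ln 17.
Subtract 14n ln n: leading term is (17 − 14) n ln n = 3 n ln n. The next term is 17n ln 17 − 17n = 17(ln 17 − 1) n. Then the (1/2) ln(2π·17n) correction.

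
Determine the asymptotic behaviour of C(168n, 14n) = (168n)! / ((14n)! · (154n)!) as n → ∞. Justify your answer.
C(168n, 14n) ~ (8916100448256/285311670611)^(14n) · sqrt(6/(11π·14n))

Write N = 14n. Apply Stirling to each factorial:
  (12N)! ~ sqrt(2π·12N) · (12N/e)^(12N),
  N! ~ sqrt(2π N) · (N/e)^N,
  (11N)! ~ sqrt(2π·11N) · (11N/e)^(11N).
The exponential factors combine to (12N)^(12N) / (N^N · (11N)^(11N)) = 12^(12N)/11^(11N) = (12^12/11^11)^N = (8916100448256/285311670611)^N.
The square-root prefactors combine to sqrt(2π·12N) / (sqrt(2π N)·sqrt(2π·11N)) = sqrt(12 / (2π·11·N)) = sqrt(6/(11π·14n)).
Substituting N = 14n: C(168n, 14n) ~ (8916100448256/285311670611)^(14n) · sqrt(6/(11π·14n)).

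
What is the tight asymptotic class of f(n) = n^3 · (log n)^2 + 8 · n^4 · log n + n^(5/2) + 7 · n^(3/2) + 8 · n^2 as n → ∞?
f(n) ∈ Θ(n^4 · log n)

Compare the terms by growth order. For large n, n^a · (log n)^b dominates n^a' · (log n)^b' iff a > a', or (a = a' and b > b'). Ranking the 5 terms shows the dominant one is 8 · n^4 · log n. Hence f(n) ∈ Θ(n^4 · log n).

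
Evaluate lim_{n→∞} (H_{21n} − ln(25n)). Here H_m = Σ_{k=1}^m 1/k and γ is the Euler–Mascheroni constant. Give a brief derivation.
lim = ln(21/25) + γ

By Euler-Maclaurin, H_m = ln m + γ + O(1/m). So
  H_{21n} − ln(25n) = ln(21n) + γ − ln(25n) + O(1/n)
                       = ln(21/25) + γ + O(1/n).
Hence the limit is ln(21/25) + γ.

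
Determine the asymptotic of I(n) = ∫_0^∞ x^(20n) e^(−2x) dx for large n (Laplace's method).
I(n) ~ (sqrt(2π·20n) / 2) · (20n/(2e))^(20n)

Write the integrand as exp(20n ln x − 2x) and set f(x) = 20n ln x − 2x. Then f'(x) = 20n/x − 2 = 0 at x* = 20n/2, and f''(x*) = −20n/x*^2 = −2^2/(20n). Laplace's method (interior maximum) gives
  I(n) ~ e^(f(x*)) · sqrt(2π / |f''(x*)|)
        = exp(20n ln(20n/2) − 20n) · sqrt(2π · 20n / 2^2)
        = (20n/2)^(20n) e^(−20n) · sqrt(2π·20n) / 2
        = (sqrt(2π·20n) / 2) · (20n/(2e))^(20n).
This matches Γ(20n+1)/2^(20n+1) with Stirling applied to Γ.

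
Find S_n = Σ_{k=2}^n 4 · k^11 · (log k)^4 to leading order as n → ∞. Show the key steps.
S_n ~ n^12 · (log n)^4 / 3

By integral comparison, S_n = ∫_1^n 4 · x^11 · (log x)^4 dx + O(n^11 · (log n)^4). For the integral, the leading term of ∫_1^n x^11 (log x)^4 dx is n^12/12 · (log n)^4 (by repeated integration by parts; each step lowers the log-exponent and produces a relatively O(1/log n) correction). Hence S_n ~ n^12 · (log n)^4 / 3.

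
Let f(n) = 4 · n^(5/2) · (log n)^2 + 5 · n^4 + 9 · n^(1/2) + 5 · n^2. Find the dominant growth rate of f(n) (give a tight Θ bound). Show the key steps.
f(n) ∈ Θ(n^4)

Compare the terms by growth order. For large n, n^a · (log n)^b dominates n^a' · (log n)^b' iff a > a', or (a = a' and b > b'). Ranking the 4 terms shows the dominant one is 5 · n^4. Hence f(n) ∈ Θ(n^4).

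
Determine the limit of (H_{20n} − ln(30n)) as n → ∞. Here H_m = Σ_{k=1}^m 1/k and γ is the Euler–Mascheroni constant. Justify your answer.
lim = ln(2/3) + γ

By Euler-Maclaurin, H_m = ln m + γ + O(1/m). So
  H_{20n} − ln(30n) = ln(20n) + γ − ln(30n) + O(1/n)
                       = ln(20/30) + γ + O(1/n).
Hence the limit is ln(20/30) + γ (= ln(2/3)).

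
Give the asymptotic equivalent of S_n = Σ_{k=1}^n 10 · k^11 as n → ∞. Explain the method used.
S_n ~ 5 · n^12 / 6

By integral comparison (Euler-Maclaurin), Σ_{k=1}^n 10 · k^11 = 10 · ∫_0^n x^11 dx + O(n^11) = 10 · n^12/12 = 5 · n^12 / 6 + O(n^11). (Equivalently, Faulhaber's formula gives the same leading term.)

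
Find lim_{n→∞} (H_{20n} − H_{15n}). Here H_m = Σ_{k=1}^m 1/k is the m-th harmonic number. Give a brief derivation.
lim = ln(20/15) = ln(4/3)

Euler-Maclaurin gives H_m = ln m + γ + 1/(2m) + O(1/m^2). The γ and O(1/m) terms cancel in the difference:
  H_{20n} − H_{15n} = ln(20n) − ln(15n) + O(1/n) = ln(20/15) + O(1/n).
Hence the limit is ln(20/15) = ln(4/3).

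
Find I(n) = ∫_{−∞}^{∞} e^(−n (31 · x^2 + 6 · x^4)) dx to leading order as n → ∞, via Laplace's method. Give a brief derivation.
I(n) ~ sqrt(π/(31n))

φ(x) = 31 · x^2 + 6 · x^4 has its unique global minimum at x* = 0 (since φ'(x) = 62x + 24x^3 = 0 only at x = 0 for real x with both coefficients positive, and φ → ∞ as |x| → ∞). At x* = 0, φ(0) = 0 and φ''(0) = 62. Laplace's method then gives
  I(n) ~ sqrt(2π / (n · φ''(0))) · e^(−n φ(0)) = sqrt(2π / (62n)) = sqrt(π/(31n)).
The 6 · x^4 term contributes only at subleading order (an O(1/n) relative correction).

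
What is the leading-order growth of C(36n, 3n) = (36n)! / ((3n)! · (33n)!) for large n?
C(36n, 3n) ~ (8916100448256/285311670611)^(3n) · sqrt(6/(11π·3n))

Write N = 3n. Apply Stirling to each factorial:
  (12N)! ~ sqrt(2π·12N) · (12N/e)^(12N),
  N! ~ sqrt(2π N) · (N/e)^N,
  (11N)! ~ sqrt(2π·11N) · (11N/e)^(11N).
The exponential factors combine to (12N)^(12N) / (N^N · (11N)^(11N)) = 12^(12N)/11^(11N) = (12^12/11^11)^N = (8916100448256/285311670611)^N.
The square-root prefactors combine to sqrt(2π·12N) / (sqrt(2π N)·sqrt(2π·11N)) = sqrt(12 / (2π·11·N)) = sqrt(6/(11π·3n)).
Substituting N = 3n: C(36n, 3n) ~ (8916100448256/285311670611)^(3n) · sqrt(6/(11π·3n)).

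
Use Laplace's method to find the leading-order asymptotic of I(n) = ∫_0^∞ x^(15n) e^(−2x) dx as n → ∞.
I(n) ~ (sqrt(2π·15n) / 2) · (15n/(2e))^(15n)

Write the integrand as exp(15n ln x − 2x) and set f(x) = 15n ln x − 2x. Then f'(x) = 15n/x − 2 = 0 at x* = 15n/2, and f''(x*) = −15n/x*^2 = −2^2/(15n). Laplace's method (interior maximum) gives
  I(n) ~ e^(f(x*)) · sqrt(2π / |f''(x*)|)
        = exp(15n ln(15n/2) − 15n) · sqrt(2π · 15n / 2^2)
        = (15n/2)^(15n) e^(−15n) · sqrt(2π·15n) / 2
        = (sqrt(2π·15n) / 2) · (15n/(2e))^(15n).
This matches Γ(15n+1)/2^(15n+1) with Stirling applied to Γ.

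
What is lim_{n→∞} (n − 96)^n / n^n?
lim = e^(−96)

Rewrite as (1 − 96/n)^(n). By the standard limit (1 + x/n)^n → e^x, we have (1 − 96/n)^n → e^(−96), and raising to the 1st power gives e^(−96).
More precisely, ln[(1 − 96/n)^(n)] = n · ln(1 − 96/n) = n · (-96/n + O(1/n^2)) = -96 + O(1/n) → -96.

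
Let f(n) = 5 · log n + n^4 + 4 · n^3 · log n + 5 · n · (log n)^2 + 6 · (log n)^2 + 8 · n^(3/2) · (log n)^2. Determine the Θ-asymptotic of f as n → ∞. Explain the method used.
f(n) ∈ Θ(n^4)

Compare the terms by growth order. For large n, n^a · (log n)^b dominates n^a' · (log n)^b' iff a > a', or (a = a' and b > b'). Ranking the 6 terms shows the dominant one is n^4. Hence f(n) ∈ Θ(n^4).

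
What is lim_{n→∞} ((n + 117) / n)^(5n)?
lim = e^585

Rewrite as (1 + 117/n)^(5n). By the standard limit (1 + x/n)^n → e^x, we have (1 + 117/n)^n → e^117, and raising to the 5th power gives e^585.
More precisely, ln[(1 + 117/n)^(5n)] = 5n · ln(1 + 117/n) = 5n · (117/n + O(1/n^2)) = 585 + O(1/n) → 585.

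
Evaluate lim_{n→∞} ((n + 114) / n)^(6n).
lim = e^684

Rewrite as (1 + 114/n)^(6n). By the standard limit (1 + x/n)^n → e^x, we have (1 + 114/n)^n → e^114, and raising to the 6th power gives e^684.
More precisely, ln[(1 + 114/n)^(6n)] = 6n · ln(1 + 114/n) = 6n · (114/n + O(1/n^2)) = 684 + O(1/n) → 684.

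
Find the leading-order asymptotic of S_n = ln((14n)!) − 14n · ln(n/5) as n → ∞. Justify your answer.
S_n ~ 14n · (ln 70 − 1) + O(ln n)

Stirling: ln((14n)!) = 14n ln(14n) − 14n + O(ln n).
  S_n = 14n ln(14n) − 14n − 14n ln(n/5) + O(ln n)
      = 14n ln(14n) − 14n ln n + 14n ln 5 − 14n + O(ln n)
      = 14n ln 14 + 14n ln 5 − 14n + O(ln n)
      = 14n (ln 70 − 1) + O(ln n).
Numerically ln(70) − 1 ≈ 3.2485.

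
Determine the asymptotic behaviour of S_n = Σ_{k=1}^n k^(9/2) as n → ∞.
S_n ~ (2/11) · n^(11/2)

Integral comparison: Σ_{k=1}^n k^(9/2) = ∫_0^n x^(9/2) dx + O(n^(9/2)). The integral is n^(1 + 9/2) / (1 + 9/2) = n^((9+2)/2) / ((9+2)/2) = (2/11) · n^(11/2).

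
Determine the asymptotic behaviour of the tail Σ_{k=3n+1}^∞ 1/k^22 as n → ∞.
Σ_{k>3n} 1/k^22 ~ 1/(21 · (3n)^21)

Compare to the integral: ∫_{3n}^∞ x^(−22) dx = [−x^(−21)/21]_{3n}^∞ = 1/((22−1)·(3n)^21). Euler-Maclaurin then gives
  Σ_{k>3n} 1/k^22 = ∫_{3n}^∞ dx/x^22 − 1/(2·(3n)^22) + O(1/(3n)^23).
(Equivalently this is ζ(22) − Σ_{k≤3n} 1/k^22.)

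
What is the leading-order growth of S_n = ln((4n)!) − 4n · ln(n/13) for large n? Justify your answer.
S_n ~ 4n · (ln 52 − 1) + O(ln n)

Stirling: ln((4n)!) = 4n ln(4n) − 4n + O(ln n).
  S_n = 4n ln(4n) − 4n − 4n ln(n/13) + O(ln n)
      = 4n ln(4n) − 4n ln n + 4n ln 13 − 4n + O(ln n)
      = 4n ln 4 + 4n ln 13 − 4n + O(ln n)
      = 4n (ln 52 − 1) + O(ln n).
Numerically ln(52) − 1 ≈ 2.9512.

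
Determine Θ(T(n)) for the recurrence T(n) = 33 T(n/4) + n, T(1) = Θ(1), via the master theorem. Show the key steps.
T(n) = Θ(n^(log_4 33))

Master theorem: compare f(n) = n to n^(log_4 33) where log_4 33 ≈ 2.522. Since 1 < log_4 33, we have f(n) = O(n^(log_4 33 − ε)) for some ε > 0 — Case 1. Hence T(n) = Θ(n^(log_4 33)).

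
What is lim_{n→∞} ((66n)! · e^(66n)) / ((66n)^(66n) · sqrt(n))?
lim = sqrt(2π·66)

Stirling: (66n)! ~ sqrt(2π·66n) · (66n/e)^(66n). Hence
  (66n)! · e^(66n) / (66n)^(66n) ~ sqrt(2π·66n).
Dividing by sqrt(n): sqrt(2π·66n) / sqrt(n) = sqrt(2π·66) · n^((1−1)/2), so the limit is sqrt(2π·66).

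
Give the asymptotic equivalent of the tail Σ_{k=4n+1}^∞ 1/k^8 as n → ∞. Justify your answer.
Σ_{k>4n} 1/k^8 ~ 1/(7 · (4n)^7)

Compare to the integral: ∫_{4n}^∞ x^(−8) dx = [−x^(−7)/7]_{4n}^∞ = 1/((8−1)·(4n)^7). Euler-Maclaurin then gives
  Σ_{k>4n} 1/k^8 = ∫_{4n}^∞ dx/x^8 − 1/(2·(4n)^8) + O(1/(4n)^9).
(Equivalently this is ζ(8) − Σ_{k≤4n} 1/k^8.)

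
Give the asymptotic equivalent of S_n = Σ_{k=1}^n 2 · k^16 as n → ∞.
S_n ~ 2 · n^17 / 17

By integral comparison (Euler-Maclaurin), Σ_{k=1}^n 2 · k^16 = 2 · ∫_0^n x^16 dx + O(n^16) = 2 · n^17/17 + O(n^16). (Equivalently, Faulhaber's formula gives the same leading term.)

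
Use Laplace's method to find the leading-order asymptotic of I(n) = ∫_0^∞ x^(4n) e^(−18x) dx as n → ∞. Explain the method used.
I(n) ~ (sqrt(2π·4n) / 18) · (4n/(18e))^(4n)

Write the integrand as exp(4n ln x − 18x) and set f(x) = 4n ln x − 18x. Then f'(x) = 4n/x − 18 = 0 at x* = 4n/18, and f''(x*) = −4n/x*^2 = −18^2/(4n). Laplace's method (interior maximum) gives
  I(n) ~ e^(f(x*)) · sqrt(2π / |f''(x*)|)
        = exp(4n ln(4n/18) − 4n) · sqrt(2π · 4n / 18^2)
        = (4n/18)^(4n) e^(−4n) · sqrt(2π·4n) / 18
        = (sqrt(2π·4n) / 18) · (4n/(18e))^(4n).
This matches Γ(4n+1)/18^(4n+1) with Stirling applied to Γ.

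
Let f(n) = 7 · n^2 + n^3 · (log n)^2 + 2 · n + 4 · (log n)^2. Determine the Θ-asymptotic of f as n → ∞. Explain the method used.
f(n) ∈ Θ(n^3 · (log n)^2)

Compare the terms by growth order. For large n, n^a · (log n)^b dominates n^a' · (log n)^b' iff a > a', or (a = a' and b > b'). Ranking the 4 terms shows the dominant one is n^3 · (log n)^2. Hence f(n) ∈ Θ(n^3 · (log n)^2).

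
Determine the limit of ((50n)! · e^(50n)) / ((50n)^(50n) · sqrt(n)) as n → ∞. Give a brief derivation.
lim = sqrt(2π·50)

Stirling: (50n)! ~ sqrt(2π·50n) · (50n/e)^(50n). Hence
  (50n)! · e^(50n) / (50n)^(50n) ~ sqrt(2π·50n).
Dividing by sqrt(n): sqrt(2π·50n) / sqrt(n) = sqrt(2π·50) · n^((1−1)/2), so the limit is sqrt(2π·50).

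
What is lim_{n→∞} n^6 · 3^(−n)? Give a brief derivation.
lim = 0

Exponentials with base > 1 dominate every fixed polynomial: for any fixed c, n^c / 3^n → 0 as n → ∞ (e.g. by the ratio test, or by writing 3^n = e^(n ln 3) and noting e^(n ln 3) / n^c → ∞). Hence n^6 · 3^(−n) = n^6 / 3^n → 0.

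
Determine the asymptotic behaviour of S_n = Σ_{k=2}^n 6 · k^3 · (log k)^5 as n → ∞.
S_n ~ 3 · n^4 · (log n)^5 / 2

By integral comparison, S_n = ∫_1^n 6 · x^3 · (log x)^5 dx + O(n^3 · (log n)^5). For the integral, the leading term of ∫_1^n x^3 (log x)^5 dx is n^4/4 · (log n)^5 (by repeated integration by parts; each step lowers the log-exponent and produces a relatively O(1/log n) correction). Hence S_n ~ 3 · n^4 · (log n)^5 / 2.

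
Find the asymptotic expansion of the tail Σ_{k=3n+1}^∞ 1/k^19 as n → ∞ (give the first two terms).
Σ_{k>3n} 1/k^19 = 1/(18 · (3n)^18) − 1/(2 · (3n)^19) + O(1/(3n)^20)

Compare to the integral: ∫_{3n}^∞ x^(−19) dx = [−x^(−18)/18]_{3n}^∞ = 1/((19−1)·(3n)^18). The Euler-Maclaurin correction adds −f(3n)/2 = −1/(2·(3n)^19). Euler-Maclaurin then gives
  Σ_{k>3n} 1/k^19 = ∫_{3n}^∞ dx/x^19 − 1/(2·(3n)^19) + O(1/(3n)^20).
(Equivalently this is ζ(19) − Σ_{k≤3n} 1/k^19.)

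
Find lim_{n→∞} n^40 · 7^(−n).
lim = 0

Exponentials with base > 1 dominate every fixed polynomial: for any fixed c, n^c / 7^n → 0 as n → ∞ (e.g. by the ratio test, or by writing 7^n = e^(n ln 7) and noting e^(n ln 7) / n^c → ∞). Hence n^40 · 7^(−n) = n^40 / 7^n → 0.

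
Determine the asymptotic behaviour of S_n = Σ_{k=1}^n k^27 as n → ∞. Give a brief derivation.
S_n ~ n^28 / 28

By integral comparison (Euler-Maclaurin), Σ_{k=1}^n k^27 = ∫_0^n x^27 dx + O(n^27) = n^28/28 + O(n^27). (Equivalently, Faulhaber's formula gives the same leading term.)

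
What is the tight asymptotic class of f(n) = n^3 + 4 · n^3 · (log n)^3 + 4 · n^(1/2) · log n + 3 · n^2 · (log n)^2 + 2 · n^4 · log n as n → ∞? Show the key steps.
f(n) ∈ Θ(n^4 · log n)

Compare the terms by growth order. For large n, n^a · (log n)^b dominates n^a' · (log n)^b' iff a > a', or (a = a' and b > b'). Ranking the 5 terms shows the dominant one is 2 · n^4 · log n. Hence f(n) ∈ Θ(n^4 · log n).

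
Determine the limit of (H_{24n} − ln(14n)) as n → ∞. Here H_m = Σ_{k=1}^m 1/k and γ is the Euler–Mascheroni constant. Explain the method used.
lim = ln(12/7) + γ

By Euler-Maclaurin, H_m = ln m + γ + O(1/m). So
  H_{24n} − ln(14n) = ln(24n) + γ − ln(14n) + O(1/n)
                       = ln(24/14) + γ + O(1/n).
Hence the limit is ln(24/14) + γ (= ln(12/7)).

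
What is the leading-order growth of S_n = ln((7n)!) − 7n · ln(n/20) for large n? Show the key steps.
S_n ~ 7n · (ln 140 − 1) + O(ln n)

Stirling: ln((7n)!) = 7n ln(7n) − 7n + O(ln n).
  S_n = 7n ln(7n) − 7n − 7n ln(n/20) + O(ln n)
      = 7n ln(7n) − 7n ln n + 7n ln 20 − 7n + O(ln n)
      = 7n ln 7 + 7n ln 20 − 7n + O(ln n)
      = 7n (ln 140 − 1) + O(ln n).
Numerically ln(140) − 1 ≈ 3.9416.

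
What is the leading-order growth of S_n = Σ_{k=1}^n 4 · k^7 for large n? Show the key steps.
S_n ~ n^8 / 2

By integral comparison (Euler-Maclaurin), Σ_{k=1}^n 4 · k^7 = 4 · ∫_0^n x^7 dx + O(n^7) = 4 · n^8/8 = n^8 / 2 + O(n^7). (Equivalently, Faulhaber's formula gives the same leading term.)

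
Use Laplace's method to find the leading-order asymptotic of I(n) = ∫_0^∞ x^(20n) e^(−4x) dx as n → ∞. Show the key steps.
I(n) ~ (sqrt(2π·20n) / 4) · (20n/(4e))^(20n)

Write the integrand as exp(20n ln x − 4x) and set f(x) = 20n ln x − 4x. Then f'(x) = 20n/x − 4 = 0 at x* = 20n/4, and f''(x*) = −20n/x*^2 = −4^2/(20n). Laplace's method (interior maximum) gives
  I(n) ~ e^(f(x*)) · sqrt(2π / |f''(x*)|)
        = exp(20n ln(20n/4) − 20n) · sqrt(2π · 20n / 4^2)
        = (20n/4)^(20n) e^(−20n) · sqrt(2π·20n) / 4
        = (sqrt(2π·20n) / 4) · (20n/(4e))^(20n).
This matches Γ(20n+1)/4^(20n+1) with Stirling applied to Γ.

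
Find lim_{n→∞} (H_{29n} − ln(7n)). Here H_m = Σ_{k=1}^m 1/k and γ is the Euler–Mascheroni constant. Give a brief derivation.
lim = ln(29/7) + γ

By Euler-Maclaurin, H_m = ln m + γ + O(1/m). So
  H_{29n} − ln(7n) = ln(29n) + γ − ln(7n) + O(1/n)
                       = ln(29/7) + γ + O(1/n).
Hence the limit is ln(29/7) + γ.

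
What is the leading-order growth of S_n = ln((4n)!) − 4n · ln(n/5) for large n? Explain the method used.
S_n ~ 4n · (ln 20 − 1) + O(ln n)

Stirling: ln((4n)!) = 4n ln(4n) − 4n + O(ln n).
  S_n = 4n ln(4n) − 4n − 4n ln(n/5) + O(ln n)
      = 4n ln(4n) − 4n ln n + 4n ln 5 − 4n + O(ln n)
      = 4n ln 4 + 4n ln 5 − 4n + O(ln n)
      = 4n (ln 20 − 1) + O(ln n).
Numerically ln(20) − 1 ≈ 1.9957.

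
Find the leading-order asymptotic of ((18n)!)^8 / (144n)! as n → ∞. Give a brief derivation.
((18n)!)^8/(144n)! ~ ((2π·18n)^(7/2) / sqrt(8)) · 8^(−8·18n)  →  0

Write N = 18n. Stirling: N! ~ sqrt(2π N)(N/e)^N and (8N)! ~ sqrt(2π·8N)·(8N/e)^(8N).
  (N!)^8/(8N)! ~ (2π N)^(8/2) (N/e)^(8N) / [sqrt(2π·8N) (8N/e)^(8N)]
     = (2π N)^(8/2) / sqrt(2π·8N) · (N/(8N))^(8N)
     = (2π N)^((8−1)/2) / sqrt(8) · 8^(−8N).
Since 8^8 > 1, the factor 8^(−8N) decays exponentially, so the ratio → 0. Substituting N = 18n gives the stated form.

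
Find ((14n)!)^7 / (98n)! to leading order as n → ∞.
((14n)!)^7/(98n)! ~ ((2π·14n)^(6/2) / sqrt(7)) · 7^(−7·14n)  →  0

Write N = 14n. Stirling: N! ~ sqrt(2π N)(N/e)^N and (7N)! ~ sqrt(2π·7N)·(7N/e)^(7N).
  (N!)^7/(7N)! ~ (2π N)^(7/2) (N/e)^(7N) / [sqrt(2π·7N) (7N/e)^(7N)]
     = (2π N)^(7/2) / sqrt(2π·7N) · (N/(7N))^(7N)
     = (2π N)^((7−1)/2) / sqrt(7) · 7^(−7N).
Since 7^7 > 1, the factor 7^(−7N) decays exponentially, so the ratio → 0. Substituting N = 14n gives the stated form.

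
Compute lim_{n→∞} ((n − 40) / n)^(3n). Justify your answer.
lim = e^(−120)

Rewrite as (1 − 40/n)^(3n). By the standard limit (1 + x/n)^n → e^x, we have (1 − 40/n)^n → e^(−40), and raising to the 3rd power gives e^(−120).
More precisely, ln[(1 − 40/n)^(3n)] = 3n · ln(1 − 40/n) = 3n · (-40/n + O(1/n^2)) = -120 + O(1/n) → -120.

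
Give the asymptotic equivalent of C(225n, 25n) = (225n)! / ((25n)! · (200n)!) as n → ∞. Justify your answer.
C(225n, 25n) ~ (387420489/16777216)^(25n) · sqrt(9/(16π·25n))

Write N = 25n. Apply Stirling to each factorial:
  (9N)! ~ sqrt(2π·9N) · (9N/e)^(9N),
  N! ~ sqrt(2π N) · (N/e)^N,
  (8N)! ~ sqrt(2π·8N) · (8N/e)^(8N).
The exponential factors combine to (9N)^(9N) / (N^N · (8N)^(8N)) = 9^(9N)/8^(8N) = (9^9/8^8)^N = (387420489/16777216)^N.
The square-root prefactors combine to sqrt(2π·9N) / (sqrt(2π N)·sqrt(2π·8N)) = sqrt(9 / (2π·8·N)) = sqrt(9/(16π·25n)).
Substituting N = 25n: C(225n, 25n) ~ (387420489/16777216)^(25n) · sqrt(9/(16π·25n)).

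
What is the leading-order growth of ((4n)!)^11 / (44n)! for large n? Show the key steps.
((4n)!)^11/(44n)! ~ ((2π·4n)^(10/2) / sqrt(11)) · 11^(−11·4n)  →  0

Write N = 4n. Stirling: N! ~ sqrt(2π N)(N/e)^N and (11N)! ~ sqrt(2π·11N)·(11N/e)^(11N).
  (N!)^11/(11N)! ~ (2π N)^(11/2) (N/e)^(11N) / [sqrt(2π·11N) (11N/e)^(11N)]
     = (2π N)^(11/2) / sqrt(2π·11N) · (N/(11N))^(11N)
     = (2π N)^((11−1)/2) / sqrt(11) · 11^(−11N).
Since 11^11 > 1, the factor 11^(−11N) decays exponentially, so the ratio → 0. Substituting N = 4n gives the stated form.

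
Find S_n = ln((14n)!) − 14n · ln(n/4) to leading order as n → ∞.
S_n ~ 14n · (ln 56 − 1) + O(ln n)

Stirling: ln((14n)!) = 14n ln(14n) − 14n + O(ln n).
  S_n = 14n ln(14n) − 14n − 14n ln(n/4) + O(ln n)
      = 14n ln(14n) − 14n ln n + 14n ln 4 − 14n + O(ln n)
      = 14n ln 14 + 14n ln 4 − 14n + O(ln n)
      = 14n (ln 56 − 1) + O(ln n).
Numerically ln(56) − 1 ≈ 3.0254.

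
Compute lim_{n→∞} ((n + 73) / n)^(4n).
lim = e^292

Rewrite as (1 + 73/n)^(4n). By the standard limit (1 + x/n)^n → e^x, we have (1 + 73/n)^n → e^73, and raising to the 4th power gives e^292.
More precisely, ln[(1 + 73/n)^(4n)] = 4n · ln(1 + 73/n) = 4n · (73/n + O(1/n^2)) = 292 + O(1/n) → 292.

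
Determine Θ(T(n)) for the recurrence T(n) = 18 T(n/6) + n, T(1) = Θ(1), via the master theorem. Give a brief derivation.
T(n) = Θ(n^(log_6 18))

Master theorem: compare f(n) = n to n^(log_6 18) where log_6 18 ≈ 1.613. Since 1 < log_6 18, we have f(n) = O(n^(log_6 18 − ε)) for some ε > 0 — Case 1. Hence T(n) = Θ(n^(log_6 18)).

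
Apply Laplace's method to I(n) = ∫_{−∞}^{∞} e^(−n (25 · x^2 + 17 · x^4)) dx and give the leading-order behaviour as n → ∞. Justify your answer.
I(n) ~ sqrt(π/(25n))

φ(x) = 25 · x^2 + 17 · x^4 has its unique global minimum at x* = 0 (since φ'(x) = 50x + 68x^3 = 0 only at x = 0 for real x with both coefficients positive, and φ → ∞ as |x| → ∞). At x* = 0, φ(0) = 0 and φ''(0) = 50. Laplace's method then gives
  I(n) ~ sqrt(2π / (n · φ''(0))) · e^(−n φ(0)) = sqrt(2π / (50n)) = sqrt(π/(25n)).
The 17 · x^4 term contributes only at subleading order (an O(1/n) relative correction).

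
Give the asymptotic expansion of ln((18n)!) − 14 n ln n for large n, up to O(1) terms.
ln((18n)!) − 14 n ln n = 4 n ln n + 18(ln 18 − 1) n + (1/2) ln(2π·18n) + O(1/n)

Stirling: ln((18n)!) = 18n ln(18n) − 18n + (1/2) ln(2π·18n) + O(1/n).
Expand 18n ln(18n) = 18n (ln n + ln 18) = 18n ln n + 18n ln 18.
Subtract 14n ln n: leading term is (18 − 14) n ln n = 4 n ln n. The next term is 18n ln 18 − 18n = 18(ln 18 − 1) n. Then the (1/2) ln(2π·18n) correction.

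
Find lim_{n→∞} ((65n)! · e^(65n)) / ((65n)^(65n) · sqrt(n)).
lim = sqrt(2π·65)

Stirling: (65n)! ~ sqrt(2π·65n) · (65n/e)^(65n). Hence
  (65n)! · e^(65n) / (65n)^(65n) ~ sqrt(2π·65n).
Dividing by sqrt(n): sqrt(2π·65n) / sqrt(n) = sqrt(2π·65) · n^((1−1)/2), so the limit is sqrt(2π·65).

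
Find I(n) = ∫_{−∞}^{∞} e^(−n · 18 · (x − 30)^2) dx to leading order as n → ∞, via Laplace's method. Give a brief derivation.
I(n) = sqrt(π/(18n))

Here φ(x) = 18 · (x − 30)^2 has its unique minimum at x* = 30 with φ(x*) = 0 and φ''(x*) = 36. Laplace's method gives
  I(n) ~ e^(−n φ(x*)) · sqrt(2π / (n · φ''(x*))) = sqrt(2π / (36n)) = sqrt(π/(18n)).
This is exact: substituting u = (x − 30)·sqrt(18n) gives I(n) = (1/sqrt(18n)) ∫_{−∞}^{∞} e^(−u^2) du = sqrt(π/(18n)).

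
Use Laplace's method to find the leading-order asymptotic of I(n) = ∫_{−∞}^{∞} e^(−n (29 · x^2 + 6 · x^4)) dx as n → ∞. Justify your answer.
I(n) ~ sqrt(π/(29n))

φ(x) = 29 · x^2 + 6 · x^4 has its unique global minimum at x* = 0 (since φ'(x) = 58x + 24x^3 = 0 only at x = 0 for real x with both coefficients positive, and φ → ∞ as |x| → ∞). At x* = 0, φ(0) = 0 and φ''(0) = 58. Laplace's method then gives
  I(n) ~ sqrt(2π / (n · φ''(0))) · e^(−n φ(0)) = sqrt(2π / (58n)) = sqrt(π/(29n)).
The 6 · x^4 term contributes only at subleading order (an O(1/n) relative correction).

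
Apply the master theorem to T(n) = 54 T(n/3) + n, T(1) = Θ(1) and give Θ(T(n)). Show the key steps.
T(n) = Θ(n^(log_3 54))

Master theorem: compare f(n) = n to n^(log_3 54) where log_3 54 ≈ 3.631. Since 1 < log_3 54, we have f(n) = O(n^(log_3 54 − ε)) for some ε > 0 — Case 1. Hence T(n) = Θ(n^(log_3 54)).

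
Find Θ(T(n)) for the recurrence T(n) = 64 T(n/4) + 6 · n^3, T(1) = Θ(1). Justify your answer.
T(n) = Θ(n^3 log n)

log_4 64 = 3, and f(n) = 6 · n^3 = Θ(n^(log_4 64)). This is Case 2 of the master theorem: T(n) = Θ(f(n) · log n) = Θ(n^3 log n).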